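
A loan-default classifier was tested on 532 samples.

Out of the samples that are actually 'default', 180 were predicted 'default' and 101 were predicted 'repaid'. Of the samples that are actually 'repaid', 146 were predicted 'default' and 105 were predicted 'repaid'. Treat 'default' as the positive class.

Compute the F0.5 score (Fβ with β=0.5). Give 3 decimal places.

0.568

Fβ = (1+β²)·TP / ((1+β²)·TP + β²·FN + FP), with β²=1/4
= 1.25·180 / (1.25·180 + 0.25·101 + 146) = 0.568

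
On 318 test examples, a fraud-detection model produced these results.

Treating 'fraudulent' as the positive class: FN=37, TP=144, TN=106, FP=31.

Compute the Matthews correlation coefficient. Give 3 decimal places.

0.567

MCC = (TP·TN − FP·FN) / √((TP+FP)(TP+FN)(TN+FP)(TN+FN))
Numerator = 144·106 − 31·37 = 14117
Denominator = √(175·181·137·143) = √620544925 = 24910.7392
MCC = 14117 / 24910.7392 = 0.567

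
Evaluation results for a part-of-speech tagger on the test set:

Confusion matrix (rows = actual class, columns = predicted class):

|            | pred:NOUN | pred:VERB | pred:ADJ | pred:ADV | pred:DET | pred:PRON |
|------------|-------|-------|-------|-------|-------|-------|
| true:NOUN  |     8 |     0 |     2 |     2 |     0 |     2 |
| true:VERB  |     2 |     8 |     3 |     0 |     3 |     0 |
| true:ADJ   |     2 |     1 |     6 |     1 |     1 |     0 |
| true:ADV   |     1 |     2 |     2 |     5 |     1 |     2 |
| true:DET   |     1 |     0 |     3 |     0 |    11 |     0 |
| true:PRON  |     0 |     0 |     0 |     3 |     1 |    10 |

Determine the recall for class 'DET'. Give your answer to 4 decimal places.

Treat 'DET' as positive and all other classes as negative.
recall = TP/(TP+FN).
DET: TP=11, FN=1+0+3+0+0=4 → 11/15 = 0.73333

0.7333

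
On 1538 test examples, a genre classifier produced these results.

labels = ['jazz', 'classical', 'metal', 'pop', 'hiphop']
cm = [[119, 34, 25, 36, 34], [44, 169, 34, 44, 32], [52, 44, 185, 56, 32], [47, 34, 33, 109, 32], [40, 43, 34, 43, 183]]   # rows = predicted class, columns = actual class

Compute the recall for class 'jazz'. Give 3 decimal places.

Take TP from the diagonal, FP from the rest of the 'jazz' prediction marginal, FN from the rest of the 'jazz' actual marginal.
recall = TP/(TP+FN).
jazz: TP=119, FN=44+52+47+40=183 → 119/302 = 0.3940

0.394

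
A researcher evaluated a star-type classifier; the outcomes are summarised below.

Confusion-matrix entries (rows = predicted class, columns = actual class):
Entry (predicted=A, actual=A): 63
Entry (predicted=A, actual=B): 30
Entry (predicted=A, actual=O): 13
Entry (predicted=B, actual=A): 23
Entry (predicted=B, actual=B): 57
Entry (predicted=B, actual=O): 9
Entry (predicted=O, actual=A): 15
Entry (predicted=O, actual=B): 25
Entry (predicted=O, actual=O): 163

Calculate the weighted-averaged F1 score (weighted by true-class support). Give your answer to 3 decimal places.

Per-class F1 score (2·TP/(2·TP+FP+FN)):
  A: TP=63, FP=30+13=43, FN=23+15=38 → 126/207 = 0.6087
  B: TP=57, FP=23+9=32, FN=30+25=55 → 114/201 = 0.5672
  O: TP=163, FP=15+25=40, FN=13+9=22 → 326/388 = 0.8402
Weighted-F1 score = Σ (supportᵢ/N)·F1 scoreᵢ with N=398: (101/398)·0.6087 + (112/398)·0.5672 + (185/398)·0.8402 = 0.705

0.705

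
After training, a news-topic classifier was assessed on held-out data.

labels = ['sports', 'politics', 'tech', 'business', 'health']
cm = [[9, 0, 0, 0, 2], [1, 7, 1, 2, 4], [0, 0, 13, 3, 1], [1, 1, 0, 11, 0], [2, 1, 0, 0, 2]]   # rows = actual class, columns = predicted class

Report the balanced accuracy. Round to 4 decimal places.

Balanced accuracy = mean of per-class recall.
  sports: recall = 9/11 = 0.81818
  politics: recall = 7/15 = 0.46667
  tech: recall = 13/17 = 0.76471
  business: recall = 11/13 = 0.84615
  health: recall = 2/5 = 0.40000
Mean = (0.81818 + 0.46667 + 0.76471 + 0.84615 + 0.40000) / 5 = 0.6591

0.6591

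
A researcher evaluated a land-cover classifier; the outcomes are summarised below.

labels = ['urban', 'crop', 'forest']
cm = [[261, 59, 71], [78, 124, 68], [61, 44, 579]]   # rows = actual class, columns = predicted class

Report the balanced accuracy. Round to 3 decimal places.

Balanced accuracy = mean of per-class recall.
  urban: recall = 261/391 = 0.6675
  crop: recall = 124/270 = 0.4593
  forest: recall = 579/684 = 0.8465
Mean = (0.6675 + 0.4593 + 0.8465) / 3 = 0.658

0.658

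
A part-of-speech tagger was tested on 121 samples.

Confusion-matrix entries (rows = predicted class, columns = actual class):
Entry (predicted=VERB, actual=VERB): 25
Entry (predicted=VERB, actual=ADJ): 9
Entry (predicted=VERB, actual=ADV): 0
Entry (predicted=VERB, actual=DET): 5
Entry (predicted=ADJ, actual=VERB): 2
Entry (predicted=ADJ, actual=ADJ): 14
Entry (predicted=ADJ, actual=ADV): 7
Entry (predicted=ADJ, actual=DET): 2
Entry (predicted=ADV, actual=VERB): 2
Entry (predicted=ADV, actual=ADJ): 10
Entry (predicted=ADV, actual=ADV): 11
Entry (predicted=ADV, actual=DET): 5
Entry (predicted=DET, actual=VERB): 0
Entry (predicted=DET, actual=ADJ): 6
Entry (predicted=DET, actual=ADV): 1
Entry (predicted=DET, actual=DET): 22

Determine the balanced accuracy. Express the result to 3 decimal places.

0.612

Balanced accuracy = mean of per-class recall.
  VERB: recall = 25/29 = 0.8621
  ADJ: recall = 14/39 = 0.3590
  ADV: recall = 11/19 = 0.5789
  DET: recall = 22/34 = 0.6471
Mean = (0.8621 + 0.3590 + 0.5789 + 0.6471) / 4 = 0.612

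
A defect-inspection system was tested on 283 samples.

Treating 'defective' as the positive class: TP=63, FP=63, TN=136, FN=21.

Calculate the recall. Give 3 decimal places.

0.750

Recall = TP/(TP+FN) = 63/(63+21) = 63/84 = 0.750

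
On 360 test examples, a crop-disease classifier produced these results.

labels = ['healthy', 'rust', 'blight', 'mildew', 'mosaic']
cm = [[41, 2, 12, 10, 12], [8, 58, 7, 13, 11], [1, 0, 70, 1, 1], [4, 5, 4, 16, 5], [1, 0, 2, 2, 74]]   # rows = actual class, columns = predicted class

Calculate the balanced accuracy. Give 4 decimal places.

Balanced accuracy = mean of per-class recall.
  healthy: recall = 41/77 = 0.53247
  rust: recall = 58/97 = 0.59794
  blight: recall = 70/73 = 0.95890
  mildew: recall = 16/34 = 0.47059
  mosaic: recall = 74/79 = 0.93671
Mean = (0.53247 + 0.59794 + 0.95890 + 0.47059 + 0.93671) / 5 = 0.6993

0.6993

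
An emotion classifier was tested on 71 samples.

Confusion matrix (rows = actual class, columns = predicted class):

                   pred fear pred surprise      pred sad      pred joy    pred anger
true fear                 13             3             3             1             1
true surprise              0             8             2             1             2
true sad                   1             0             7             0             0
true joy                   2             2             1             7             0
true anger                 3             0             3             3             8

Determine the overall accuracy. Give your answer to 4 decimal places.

0.6056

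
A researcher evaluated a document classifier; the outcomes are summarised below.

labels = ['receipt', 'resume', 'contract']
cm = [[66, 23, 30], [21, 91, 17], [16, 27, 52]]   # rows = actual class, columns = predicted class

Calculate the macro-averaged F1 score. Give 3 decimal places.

0.602

Per-class F1 score (2·TP/(2·TP+FP+FN)):
  receipt: TP=66, FP=21+16=37, FN=23+30=53 → 132/222 = 0.5946
  resume: TP=91, FP=23+27=50, FN=21+17=38 → 182/270 = 0.6741
  contract: TP=52, FP=30+17=47, FN=16+27=43 → 104/194 = 0.5361
Macro-F1 score = mean = (0.5946 + 0.6741 + 0.5361) / 3 = 0.602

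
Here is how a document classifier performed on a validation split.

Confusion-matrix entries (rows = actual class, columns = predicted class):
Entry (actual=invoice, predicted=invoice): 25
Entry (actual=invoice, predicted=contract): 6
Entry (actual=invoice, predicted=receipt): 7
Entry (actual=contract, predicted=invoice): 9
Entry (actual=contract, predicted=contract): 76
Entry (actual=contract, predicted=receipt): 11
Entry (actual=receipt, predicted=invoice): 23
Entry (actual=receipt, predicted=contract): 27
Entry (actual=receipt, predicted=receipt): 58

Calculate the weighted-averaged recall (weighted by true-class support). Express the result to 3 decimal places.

0.657

Per-class recall (TP/(TP+FN)):
  invoice: TP=25, FN=6+7=13 → 25/38 = 0.6579
  contract: TP=76, FN=9+11=20 → 76/96 = 0.7917
  receipt: TP=58, FN=23+27=50 → 58/108 = 0.5370
Weighted-recall = Σ (supportᵢ/N)·recallᵢ with N=242: (38/242)·0.6579 + (96/242)·0.7917 + (108/242)·0.5370 = 0.657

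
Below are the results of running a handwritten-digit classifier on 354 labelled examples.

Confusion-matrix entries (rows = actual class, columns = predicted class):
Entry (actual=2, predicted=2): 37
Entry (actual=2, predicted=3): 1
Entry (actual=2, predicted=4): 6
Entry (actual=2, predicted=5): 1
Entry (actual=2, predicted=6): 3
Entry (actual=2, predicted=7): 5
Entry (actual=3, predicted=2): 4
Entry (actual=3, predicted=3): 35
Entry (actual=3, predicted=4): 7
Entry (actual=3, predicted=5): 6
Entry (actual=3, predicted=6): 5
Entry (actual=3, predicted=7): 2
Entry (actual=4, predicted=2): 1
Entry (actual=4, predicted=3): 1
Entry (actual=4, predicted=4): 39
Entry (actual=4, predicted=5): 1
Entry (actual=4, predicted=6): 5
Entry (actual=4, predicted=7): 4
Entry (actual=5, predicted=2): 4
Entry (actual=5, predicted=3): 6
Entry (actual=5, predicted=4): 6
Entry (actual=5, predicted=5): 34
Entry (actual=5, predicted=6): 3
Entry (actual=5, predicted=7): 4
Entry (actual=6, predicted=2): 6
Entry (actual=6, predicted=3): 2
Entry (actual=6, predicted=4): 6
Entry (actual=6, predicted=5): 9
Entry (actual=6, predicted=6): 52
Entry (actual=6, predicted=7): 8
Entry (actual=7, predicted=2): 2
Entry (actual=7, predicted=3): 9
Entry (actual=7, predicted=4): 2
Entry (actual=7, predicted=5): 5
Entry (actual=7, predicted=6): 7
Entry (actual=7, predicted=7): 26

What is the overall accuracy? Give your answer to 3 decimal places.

Accuracy = trace / total = (37+35+39+34+52+26=223) / 354 = 223/354 = 0.630

0.630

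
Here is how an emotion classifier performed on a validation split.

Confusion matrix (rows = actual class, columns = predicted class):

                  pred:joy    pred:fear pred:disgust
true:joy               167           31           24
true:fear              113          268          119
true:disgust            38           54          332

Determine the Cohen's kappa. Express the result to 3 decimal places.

Observed agreement pₒ = trace/N = 767/1146 = 0.6693
Expected agreement pₑ = Σ (rowᵢ·colᵢ)/N² = (222·318 + 500·353 + 424·475)/1146² = 0.3415
κ = (pₒ − pₑ)/(1 − pₑ) = (0.6693 − 0.3415)/(1 − 0.3415) = 0.498

0.498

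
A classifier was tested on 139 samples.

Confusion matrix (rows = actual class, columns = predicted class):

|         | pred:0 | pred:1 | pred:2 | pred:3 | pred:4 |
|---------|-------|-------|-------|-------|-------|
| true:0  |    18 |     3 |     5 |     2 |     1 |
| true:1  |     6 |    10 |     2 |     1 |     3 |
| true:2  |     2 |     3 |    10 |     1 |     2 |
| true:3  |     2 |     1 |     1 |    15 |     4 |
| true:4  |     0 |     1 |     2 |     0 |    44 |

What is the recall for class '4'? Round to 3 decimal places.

Treat '4' as positive and all other classes as negative.
recall = TP/(TP+FN).
4: TP=44, FN=0+1+2+0=3 → 44/47 = 0.9362

0.936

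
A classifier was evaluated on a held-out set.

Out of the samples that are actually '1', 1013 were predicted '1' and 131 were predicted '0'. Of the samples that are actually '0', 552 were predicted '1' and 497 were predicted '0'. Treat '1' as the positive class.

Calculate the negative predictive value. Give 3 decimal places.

0.791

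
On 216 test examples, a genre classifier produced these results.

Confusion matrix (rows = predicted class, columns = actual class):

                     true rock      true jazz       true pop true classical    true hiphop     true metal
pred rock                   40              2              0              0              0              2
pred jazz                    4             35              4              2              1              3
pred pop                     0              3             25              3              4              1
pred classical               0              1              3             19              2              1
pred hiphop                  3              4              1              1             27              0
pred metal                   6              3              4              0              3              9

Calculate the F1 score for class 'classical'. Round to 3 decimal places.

Take TP from the diagonal, FP from the rest of the 'classical' prediction marginal, FN from the rest of the 'classical' actual marginal.
F1 score = 2·TP/(2·TP+FP+FN).
classical: TP=19, FP=0+1+3+2+1=7, FN=0+2+3+1+0=6 → 38/51 = 0.7451

0.745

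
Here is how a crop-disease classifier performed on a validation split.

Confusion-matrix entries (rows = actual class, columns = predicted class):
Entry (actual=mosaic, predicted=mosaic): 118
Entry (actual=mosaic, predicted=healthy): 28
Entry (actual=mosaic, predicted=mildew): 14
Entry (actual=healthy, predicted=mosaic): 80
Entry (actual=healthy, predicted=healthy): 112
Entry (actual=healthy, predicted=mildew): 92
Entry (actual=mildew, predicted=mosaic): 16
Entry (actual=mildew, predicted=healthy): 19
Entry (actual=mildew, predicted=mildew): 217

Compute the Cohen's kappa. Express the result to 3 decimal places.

Observed agreement pₒ = trace/N = 447/696 = 0.6422
Expected agreement pₑ = Σ (rowᵢ·colᵢ)/N² = (160·214 + 284·159 + 252·323)/696² = 0.3319
κ = (pₒ − pₑ)/(1 − pₑ) = (0.6422 − 0.3319)/(1 − 0.3319) = 0.464

0.464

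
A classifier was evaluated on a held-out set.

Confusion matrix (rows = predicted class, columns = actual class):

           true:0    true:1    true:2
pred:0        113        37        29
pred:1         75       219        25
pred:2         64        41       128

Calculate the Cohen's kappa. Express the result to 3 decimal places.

0.437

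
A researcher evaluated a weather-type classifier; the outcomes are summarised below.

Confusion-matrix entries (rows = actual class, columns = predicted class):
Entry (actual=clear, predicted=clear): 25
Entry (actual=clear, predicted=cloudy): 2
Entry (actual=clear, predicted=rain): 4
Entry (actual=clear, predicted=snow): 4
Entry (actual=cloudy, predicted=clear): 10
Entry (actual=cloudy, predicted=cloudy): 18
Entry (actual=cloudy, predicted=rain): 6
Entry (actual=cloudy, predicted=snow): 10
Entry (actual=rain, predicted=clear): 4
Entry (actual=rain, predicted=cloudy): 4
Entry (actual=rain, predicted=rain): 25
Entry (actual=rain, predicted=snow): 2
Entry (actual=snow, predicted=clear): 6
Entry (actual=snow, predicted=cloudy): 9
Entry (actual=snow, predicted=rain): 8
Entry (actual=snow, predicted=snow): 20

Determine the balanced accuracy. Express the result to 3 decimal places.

Balanced accuracy = mean of per-class recall.
  clear: recall = 25/35 = 0.7143
  cloudy: recall = 18/44 = 0.4091
  rain: recall = 25/35 = 0.7143
  snow: recall = 20/43 = 0.4651
Mean = (0.7143 + 0.4091 + 0.7143 + 0.4651) / 4 = 0.576

0.576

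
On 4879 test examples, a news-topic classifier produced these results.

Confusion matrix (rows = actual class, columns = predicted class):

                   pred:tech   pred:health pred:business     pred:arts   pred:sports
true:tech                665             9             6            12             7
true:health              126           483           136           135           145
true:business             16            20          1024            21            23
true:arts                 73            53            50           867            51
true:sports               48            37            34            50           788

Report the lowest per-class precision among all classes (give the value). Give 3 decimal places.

Per-class precision (TP/(TP+FP)):
  tech: TP=665, FP=126+16+73+48=263 → 665/928 = 0.7166
  health: TP=483, FP=9+20+53+37=119 → 483/602 = 0.8023
  business: TP=1024, FP=6+136+50+34=226 → 1024/1250 = 0.8192
  arts: TP=867, FP=12+135+21+50=218 → 867/1085 = 0.7991
  sports: TP=788, FP=7+145+23+51=226 → 788/1014 = 0.7771
Lowest is class 'tech' with precision = 0.717.

0.717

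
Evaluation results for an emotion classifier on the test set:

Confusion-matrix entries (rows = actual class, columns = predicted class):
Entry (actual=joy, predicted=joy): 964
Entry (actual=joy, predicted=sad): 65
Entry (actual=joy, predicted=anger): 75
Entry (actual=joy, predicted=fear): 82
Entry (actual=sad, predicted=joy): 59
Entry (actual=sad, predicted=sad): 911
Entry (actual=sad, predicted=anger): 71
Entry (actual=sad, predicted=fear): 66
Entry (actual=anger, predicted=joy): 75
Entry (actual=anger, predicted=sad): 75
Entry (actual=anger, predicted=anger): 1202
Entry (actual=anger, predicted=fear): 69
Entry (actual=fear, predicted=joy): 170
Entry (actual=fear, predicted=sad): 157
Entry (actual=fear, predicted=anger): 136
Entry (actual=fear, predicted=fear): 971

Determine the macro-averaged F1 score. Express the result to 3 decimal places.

0.785

Per-class F1 score (2·TP/(2·TP+FP+FN)):
  joy: TP=964, FP=59+75+170=304, FN=65+75+82=222 → 1928/2454 = 0.7857
  sad: TP=911, FP=65+75+157=297, FN=59+71+66=196 → 1822/2315 = 0.7870
  anger: TP=1202, FP=75+71+136=282, FN=75+75+69=219 → 2404/2905 = 0.8275
  fear: TP=971, FP=82+66+69=217, FN=170+157+136=463 → 1942/2622 = 0.7407
Macro-F1 score = mean = (0.7857 + 0.7870 + 0.8275 + 0.7407) / 4 = 0.785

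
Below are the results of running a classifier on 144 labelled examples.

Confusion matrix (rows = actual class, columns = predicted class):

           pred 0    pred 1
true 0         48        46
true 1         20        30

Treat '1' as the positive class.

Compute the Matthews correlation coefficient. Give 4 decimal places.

MCC = (TP·TN − FP·FN) / √((TP+FP)(TP+FN)(TN+FP)(TN+FN))
Numerator = 30·48 − 46·20 = 520
Denominator = √(76·50·94·68) = √24289600 = 4928.4480
MCC = 520 / 4928.4480 = 0.1055

0.1055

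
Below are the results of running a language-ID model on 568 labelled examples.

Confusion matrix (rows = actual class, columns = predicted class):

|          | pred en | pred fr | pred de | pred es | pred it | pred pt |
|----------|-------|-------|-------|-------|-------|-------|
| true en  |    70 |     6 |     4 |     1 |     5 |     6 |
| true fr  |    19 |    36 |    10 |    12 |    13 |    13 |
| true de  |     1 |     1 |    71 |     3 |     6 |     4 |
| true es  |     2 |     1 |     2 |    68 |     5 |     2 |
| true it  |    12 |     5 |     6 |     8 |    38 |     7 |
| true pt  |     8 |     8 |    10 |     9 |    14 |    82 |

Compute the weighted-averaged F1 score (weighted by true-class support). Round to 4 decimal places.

0.6315

Per-class F1 score (2·TP/(2·TP+FP+FN)):
  en: TP=70, FP=19+1+2+12+8=42, FN=6+4+1+5+6=22 → 140/204 = 0.68627
  fr: TP=36, FP=6+1+1+5+8=21, FN=19+10+12+13+13=67 → 72/160 = 0.45000
  de: TP=71, FP=4+10+2+6+10=32, FN=1+1+3+6+4=15 → 142/189 = 0.75132
  es: TP=68, FP=1+12+3+8+9=33, FN=2+1+2+5+2=12 → 136/181 = 0.75138
  it: TP=38, FP=5+13+6+5+14=43, FN=12+5+6+8+7=38 → 76/157 = 0.48408
  pt: TP=82, FP=6+13+4+2+7=32, FN=8+8+10+9+14=49 → 164/245 = 0.66939
Weighted-F1 score = Σ (supportᵢ/N)·F1 scoreᵢ with N=568: (92/568)·0.68627 + (103/568)·0.45000 + (86/568)·0.75132 + (80/568)·0.75138 + (76/568)·0.48408 + (131/568)·0.66939 = 0.6315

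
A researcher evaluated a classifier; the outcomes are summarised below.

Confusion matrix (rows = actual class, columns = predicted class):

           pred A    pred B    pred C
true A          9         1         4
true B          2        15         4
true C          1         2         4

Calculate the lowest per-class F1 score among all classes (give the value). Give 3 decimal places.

Per-class F1 score (2·TP/(2·TP+FP+FN)):
  A: TP=9, FP=2+1=3, FN=1+4=5 → 18/26 = 0.6923
  B: TP=15, FP=1+2=3, FN=2+4=6 → 30/39 = 0.7692
  C: TP=4, FP=4+4=8, FN=1+2=3 → 8/19 = 0.4211
Lowest is class 'C' with F1 score = 0.421.

0.421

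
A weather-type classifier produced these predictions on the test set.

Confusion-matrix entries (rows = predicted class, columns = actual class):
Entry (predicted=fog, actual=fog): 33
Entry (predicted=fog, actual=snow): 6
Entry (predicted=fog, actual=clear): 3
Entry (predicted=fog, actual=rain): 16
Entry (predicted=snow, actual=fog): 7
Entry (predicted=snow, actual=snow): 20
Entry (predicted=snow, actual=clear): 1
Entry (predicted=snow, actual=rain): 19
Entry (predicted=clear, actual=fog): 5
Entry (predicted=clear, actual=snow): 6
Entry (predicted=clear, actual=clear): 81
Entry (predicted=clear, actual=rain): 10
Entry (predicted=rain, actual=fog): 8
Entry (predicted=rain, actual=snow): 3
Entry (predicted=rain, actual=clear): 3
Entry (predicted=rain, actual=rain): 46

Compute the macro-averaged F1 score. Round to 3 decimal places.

0.636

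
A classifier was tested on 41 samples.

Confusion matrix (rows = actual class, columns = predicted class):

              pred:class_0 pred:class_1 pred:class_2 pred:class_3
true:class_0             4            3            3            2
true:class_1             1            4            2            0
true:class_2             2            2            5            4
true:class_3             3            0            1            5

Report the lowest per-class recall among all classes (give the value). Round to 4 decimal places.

0.3333

Per-class recall (TP/(TP+FN)):
  class_0: TP=4, FN=3+3+2=8 → 4/12 = 0.33333
  class_1: TP=4, FN=1+2+0=3 → 4/7 = 0.57143
  class_2: TP=5, FN=2+2+4=8 → 5/13 = 0.38462
  class_3: TP=5, FN=3+0+1=4 → 5/9 = 0.55556
Lowest is class 'class_0' with recall = 0.3333.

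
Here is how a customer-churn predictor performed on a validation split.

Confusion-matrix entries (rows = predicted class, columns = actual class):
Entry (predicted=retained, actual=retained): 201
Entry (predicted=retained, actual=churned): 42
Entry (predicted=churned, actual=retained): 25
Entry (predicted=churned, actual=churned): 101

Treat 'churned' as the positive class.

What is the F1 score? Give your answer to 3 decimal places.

Precision = TP/(TP+FP) = 101/126 = 0.8016
Recall = TP/(TP+FN) = 101/143 = 0.7063
F1 = 2·TP/(2·TP+FP+FN) = 202/269 = 0.751

0.751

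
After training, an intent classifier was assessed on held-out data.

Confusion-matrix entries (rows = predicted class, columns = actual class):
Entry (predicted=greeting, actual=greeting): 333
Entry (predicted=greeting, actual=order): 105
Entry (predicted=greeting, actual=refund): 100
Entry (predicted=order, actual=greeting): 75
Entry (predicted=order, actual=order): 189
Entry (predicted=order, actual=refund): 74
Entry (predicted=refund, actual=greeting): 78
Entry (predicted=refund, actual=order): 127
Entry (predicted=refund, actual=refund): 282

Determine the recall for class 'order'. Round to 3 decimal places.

Take TP from the diagonal, FP from the rest of the 'order' prediction marginal, FN from the rest of the 'order' actual marginal.
recall = TP/(TP+FN).
order: TP=189, FN=105+127=232 → 189/421 = 0.4489

0.449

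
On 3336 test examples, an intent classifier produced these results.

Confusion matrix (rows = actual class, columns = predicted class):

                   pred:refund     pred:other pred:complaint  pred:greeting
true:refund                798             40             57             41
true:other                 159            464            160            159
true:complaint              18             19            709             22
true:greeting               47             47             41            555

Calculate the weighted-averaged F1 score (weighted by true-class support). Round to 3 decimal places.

Per-class F1 score (2·TP/(2·TP+FP+FN)):
  refund: TP=798, FP=159+18+47=224, FN=40+57+41=138 → 1596/1958 = 0.8151
  other: TP=464, FP=40+19+47=106, FN=159+160+159=478 → 928/1512 = 0.6138
  complaint: TP=709, FP=57+160+41=258, FN=18+19+22=59 → 1418/1735 = 0.8173
  greeting: TP=555, FP=41+159+22=222, FN=47+47+41=135 → 1110/1467 = 0.7566
Weighted-F1 score = Σ (supportᵢ/N)·F1 scoreᵢ with N=3336: (936/3336)·0.8151 + (942/3336)·0.6138 + (768/3336)·0.8173 + (690/3336)·0.7566 = 0.747

0.747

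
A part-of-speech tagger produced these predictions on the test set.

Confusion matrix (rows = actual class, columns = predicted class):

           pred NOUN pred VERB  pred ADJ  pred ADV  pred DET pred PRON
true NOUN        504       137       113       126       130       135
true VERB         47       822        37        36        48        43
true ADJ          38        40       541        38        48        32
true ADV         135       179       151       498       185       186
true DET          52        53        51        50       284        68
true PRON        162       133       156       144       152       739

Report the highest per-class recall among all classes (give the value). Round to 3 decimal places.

Per-class recall (TP/(TP+FN)):
  NOUN: TP=504, FN=137+113+126+130+135=641 → 504/1145 = 0.4402
  VERB: TP=822, FN=47+37+36+48+43=211 → 822/1033 = 0.7957
  ADJ: TP=541, FN=38+40+38+48+32=196 → 541/737 = 0.7341
  ADV: TP=498, FN=135+179+151+185+186=836 → 498/1334 = 0.3733
  DET: TP=284, FN=52+53+51+50+68=274 → 284/558 = 0.5090
  PRON: TP=739, FN=162+133+156+144+152=747 → 739/1486 = 0.4973
Highest is class 'VERB' with recall = 0.796.

0.796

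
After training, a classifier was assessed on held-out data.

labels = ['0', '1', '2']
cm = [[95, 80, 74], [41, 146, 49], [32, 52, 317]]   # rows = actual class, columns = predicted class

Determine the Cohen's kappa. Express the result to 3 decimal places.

0.420

Observed agreement pₒ = trace/N = 558/886 = 0.6298
Expected agreement pₑ = Σ (rowᵢ·colᵢ)/N² = (249·168 + 236·278 + 401·440)/886² = 0.3616
κ = (pₒ − pₑ)/(1 − pₑ) = (0.6298 − 0.3616)/(1 − 0.3616) = 0.420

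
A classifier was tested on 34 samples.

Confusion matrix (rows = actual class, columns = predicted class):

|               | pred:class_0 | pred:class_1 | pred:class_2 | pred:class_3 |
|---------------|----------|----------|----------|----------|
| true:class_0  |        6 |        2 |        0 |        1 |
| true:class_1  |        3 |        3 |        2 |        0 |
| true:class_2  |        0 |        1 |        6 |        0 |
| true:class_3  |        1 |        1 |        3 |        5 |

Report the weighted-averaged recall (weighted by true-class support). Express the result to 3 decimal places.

Per-class recall (TP/(TP+FN)):
  class_0: TP=6, FN=2+0+1=3 → 6/9 = 0.6667
  class_1: TP=3, FN=3+2+0=5 → 3/8 = 0.3750
  class_2: TP=6, FN=0+1+0=1 → 6/7 = 0.8571
  class_3: TP=5, FN=1+1+3=5 → 5/10 = 0.5000
Weighted-recall = Σ (supportᵢ/N)·recallᵢ with N=34: (9/34)·0.6667 + (8/34)·0.3750 + (7/34)·0.8571 + (10/34)·0.5000 = 0.588

0.588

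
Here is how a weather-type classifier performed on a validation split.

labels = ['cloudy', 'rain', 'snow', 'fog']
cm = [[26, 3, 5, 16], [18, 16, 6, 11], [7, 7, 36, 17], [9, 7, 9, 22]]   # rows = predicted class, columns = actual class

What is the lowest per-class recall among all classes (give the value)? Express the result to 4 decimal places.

0.3333

Per-class recall (TP/(TP+FN)):
  cloudy: TP=26, FN=18+7+9=34 → 26/60 = 0.43333
  rain: TP=16, FN=3+7+7=17 → 16/33 = 0.48485
  snow: TP=36, FN=5+6+9=20 → 36/56 = 0.64286
  fog: TP=22, FN=16+11+17=44 → 22/66 = 0.33333
Lowest is class 'fog' with recall = 0.3333.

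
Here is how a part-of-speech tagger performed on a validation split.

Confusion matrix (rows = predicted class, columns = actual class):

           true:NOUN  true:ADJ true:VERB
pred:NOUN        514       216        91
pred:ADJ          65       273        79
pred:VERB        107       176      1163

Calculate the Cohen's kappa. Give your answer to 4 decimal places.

0.5559

Observed agreement pₒ = trace/N = 1950/2684 = 0.72653
Expected agreement pₑ = Σ (rowᵢ·colᵢ)/N² = (686·821 + 665·417 + 1333·1446)/2684² = 0.38424
κ = (pₒ − pₑ)/(1 − pₑ) = (0.72653 − 0.38424)/(1 − 0.38424) = 0.5559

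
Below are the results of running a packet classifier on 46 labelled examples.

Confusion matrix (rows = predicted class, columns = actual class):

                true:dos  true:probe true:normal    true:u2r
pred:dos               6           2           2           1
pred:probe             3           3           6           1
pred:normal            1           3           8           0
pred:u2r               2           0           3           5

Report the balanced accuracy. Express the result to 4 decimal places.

Balanced accuracy = mean of per-class recall.
  dos: recall = 6/12 = 0.50000
  probe: recall = 3/8 = 0.37500
  normal: recall = 8/19 = 0.42105
  u2r: recall = 5/7 = 0.71429
Mean = (0.50000 + 0.37500 + 0.42105 + 0.71429) / 4 = 0.5026

0.5026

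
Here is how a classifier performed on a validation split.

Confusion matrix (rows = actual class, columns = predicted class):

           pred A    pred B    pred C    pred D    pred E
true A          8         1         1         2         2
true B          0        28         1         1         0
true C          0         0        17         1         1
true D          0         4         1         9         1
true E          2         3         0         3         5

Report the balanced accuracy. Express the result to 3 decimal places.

0.677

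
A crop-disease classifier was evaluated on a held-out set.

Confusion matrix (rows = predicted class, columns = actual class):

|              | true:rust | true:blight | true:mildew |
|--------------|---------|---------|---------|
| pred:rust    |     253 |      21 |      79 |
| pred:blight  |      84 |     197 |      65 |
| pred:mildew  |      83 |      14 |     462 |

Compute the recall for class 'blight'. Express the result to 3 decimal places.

One-vs-rest for 'blight': TP = diagonal; FP = other classes predicted 'blight'; FN = 'blight' predicted as other.
recall = TP/(TP+FN).
blight: TP=197, FN=21+14=35 → 197/232 = 0.8491

0.849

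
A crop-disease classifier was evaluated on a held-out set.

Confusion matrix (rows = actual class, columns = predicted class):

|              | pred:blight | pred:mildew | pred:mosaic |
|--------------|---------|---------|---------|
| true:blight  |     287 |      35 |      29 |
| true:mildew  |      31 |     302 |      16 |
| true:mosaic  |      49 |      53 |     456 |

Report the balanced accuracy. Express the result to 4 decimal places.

Balanced accuracy = mean of per-class recall.
  blight: recall = 287/351 = 0.81766
  mildew: recall = 302/349 = 0.86533
  mosaic: recall = 456/558 = 0.81720
Mean = (0.81766 + 0.86533 + 0.81720) / 3 = 0.8334

0.8334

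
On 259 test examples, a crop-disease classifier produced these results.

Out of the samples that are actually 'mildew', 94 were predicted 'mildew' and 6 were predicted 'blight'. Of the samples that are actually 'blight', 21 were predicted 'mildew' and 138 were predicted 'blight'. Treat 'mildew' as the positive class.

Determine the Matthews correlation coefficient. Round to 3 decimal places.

0.792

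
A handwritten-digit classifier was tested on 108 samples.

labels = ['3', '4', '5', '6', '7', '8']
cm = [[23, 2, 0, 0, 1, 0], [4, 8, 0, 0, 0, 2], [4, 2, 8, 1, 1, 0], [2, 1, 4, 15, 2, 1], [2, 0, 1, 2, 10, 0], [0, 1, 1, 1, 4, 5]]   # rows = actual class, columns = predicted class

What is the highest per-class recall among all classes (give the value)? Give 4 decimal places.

0.8846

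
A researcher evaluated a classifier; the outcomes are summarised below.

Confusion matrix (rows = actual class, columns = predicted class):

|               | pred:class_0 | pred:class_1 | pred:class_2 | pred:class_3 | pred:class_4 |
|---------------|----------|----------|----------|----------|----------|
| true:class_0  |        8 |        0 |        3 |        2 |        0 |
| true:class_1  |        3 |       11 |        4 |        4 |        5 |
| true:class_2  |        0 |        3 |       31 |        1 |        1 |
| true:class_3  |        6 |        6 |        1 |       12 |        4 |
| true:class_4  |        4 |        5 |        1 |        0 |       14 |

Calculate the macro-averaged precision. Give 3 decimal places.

0.562

Per-class precision (TP/(TP+FP)):
  class_0: TP=8, FP=3+0+6+4=13 → 8/21 = 0.3810
  class_1: TP=11, FP=0+3+6+5=14 → 11/25 = 0.4400
  class_2: TP=31, FP=3+4+1+1=9 → 31/40 = 0.7750
  class_3: TP=12, FP=2+4+1+0=7 → 12/19 = 0.6316
  class_4: TP=14, FP=0+5+1+4=10 → 14/24 = 0.5833
Macro-precision = mean = (0.3810 + 0.4400 + 0.7750 + 0.6316 + 0.5833) / 5 = 0.562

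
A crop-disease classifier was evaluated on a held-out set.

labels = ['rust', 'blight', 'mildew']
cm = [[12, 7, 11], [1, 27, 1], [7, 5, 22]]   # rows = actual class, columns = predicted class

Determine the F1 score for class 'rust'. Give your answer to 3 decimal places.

0.480

Treat 'rust' as positive and all other classes as negative.
F1 score = 2·TP/(2·TP+FP+FN).
rust: TP=12, FP=1+7=8, FN=7+11=18 → 24/50 = 0.4800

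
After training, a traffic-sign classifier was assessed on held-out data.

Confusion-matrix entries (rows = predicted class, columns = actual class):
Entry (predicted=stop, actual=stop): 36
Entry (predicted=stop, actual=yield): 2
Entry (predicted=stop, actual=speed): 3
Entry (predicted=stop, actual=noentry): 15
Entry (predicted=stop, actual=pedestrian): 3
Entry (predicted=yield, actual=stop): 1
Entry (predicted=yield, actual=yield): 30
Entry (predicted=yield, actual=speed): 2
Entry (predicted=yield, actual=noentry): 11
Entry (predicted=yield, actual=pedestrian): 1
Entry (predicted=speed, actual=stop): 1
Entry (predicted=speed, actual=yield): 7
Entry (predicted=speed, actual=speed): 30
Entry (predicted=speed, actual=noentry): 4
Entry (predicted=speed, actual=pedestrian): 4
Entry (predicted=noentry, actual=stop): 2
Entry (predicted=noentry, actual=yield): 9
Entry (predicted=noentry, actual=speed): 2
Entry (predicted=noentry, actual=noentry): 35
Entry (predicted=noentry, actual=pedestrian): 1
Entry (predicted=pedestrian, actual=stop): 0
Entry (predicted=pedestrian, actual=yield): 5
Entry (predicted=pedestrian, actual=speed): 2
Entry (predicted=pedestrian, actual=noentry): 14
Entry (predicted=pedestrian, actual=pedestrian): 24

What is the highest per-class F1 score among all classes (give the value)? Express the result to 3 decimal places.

Per-class F1 score (2·TP/(2·TP+FP+FN)):
  stop: TP=36, FP=2+3+15+3=23, FN=1+1+2+0=4 → 72/99 = 0.7273
  yield: TP=30, FP=1+2+11+1=15, FN=2+7+9+5=23 → 60/98 = 0.6122
  speed: TP=30, FP=1+7+4+4=16, FN=3+2+2+2=9 → 60/85 = 0.7059
  noentry: TP=35, FP=2+9+2+1=14, FN=15+11+4+14=44 → 70/128 = 0.5469
  pedestrian: TP=24, FP=0+5+2+14=21, FN=3+1+4+1=9 → 48/78 = 0.6154
Highest is class 'stop' with F1 score = 0.727.

0.727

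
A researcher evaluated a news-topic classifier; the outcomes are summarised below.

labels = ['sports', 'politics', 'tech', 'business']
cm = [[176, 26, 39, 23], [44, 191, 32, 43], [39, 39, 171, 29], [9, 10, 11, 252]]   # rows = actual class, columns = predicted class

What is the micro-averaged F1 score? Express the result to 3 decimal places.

0.697

Micro-averaging pools counts across classes: ΣTP=790, ΣFP=344, ΣFN=344.
Micro-F1 score = 2·TP/(2·TP+FP+FN) on pooled counts = 0.697 (equals overall accuracy in single-label multiclass).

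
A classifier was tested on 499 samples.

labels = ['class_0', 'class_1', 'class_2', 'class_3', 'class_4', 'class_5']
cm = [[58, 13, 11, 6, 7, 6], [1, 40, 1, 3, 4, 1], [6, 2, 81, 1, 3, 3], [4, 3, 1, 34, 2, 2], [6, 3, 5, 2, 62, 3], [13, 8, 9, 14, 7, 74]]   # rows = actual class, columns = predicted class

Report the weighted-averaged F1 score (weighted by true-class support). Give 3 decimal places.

Per-class F1 score (2·TP/(2·TP+FP+FN)):
  class_0: TP=58, FP=1+6+4+6+13=30, FN=13+11+6+7+6=43 → 116/189 = 0.6138
  class_1: TP=40, FP=13+2+3+3+8=29, FN=1+1+3+4+1=10 → 80/119 = 0.6723
  class_2: TP=81, FP=11+1+1+5+9=27, FN=6+2+1+3+3=15 → 162/204 = 0.7941
  class_3: TP=34, FP=6+3+1+2+14=26, FN=4+3+1+2+2=12 → 68/106 = 0.6415
  class_4: TP=62, FP=7+4+3+2+7=23, FN=6+3+5+2+3=19 → 124/166 = 0.7470
  class_5: TP=74, FP=6+1+3+2+3=15, FN=13+8+9+14+7=51 → 148/214 = 0.6916
Weighted-F1 score = Σ (supportᵢ/N)·F1 scoreᵢ with N=499: (101/499)·0.6138 + (50/499)·0.6723 + (96/499)·0.7941 + (46/499)·0.6415 + (81/499)·0.7470 + (125/499)·0.6916 = 0.698

0.698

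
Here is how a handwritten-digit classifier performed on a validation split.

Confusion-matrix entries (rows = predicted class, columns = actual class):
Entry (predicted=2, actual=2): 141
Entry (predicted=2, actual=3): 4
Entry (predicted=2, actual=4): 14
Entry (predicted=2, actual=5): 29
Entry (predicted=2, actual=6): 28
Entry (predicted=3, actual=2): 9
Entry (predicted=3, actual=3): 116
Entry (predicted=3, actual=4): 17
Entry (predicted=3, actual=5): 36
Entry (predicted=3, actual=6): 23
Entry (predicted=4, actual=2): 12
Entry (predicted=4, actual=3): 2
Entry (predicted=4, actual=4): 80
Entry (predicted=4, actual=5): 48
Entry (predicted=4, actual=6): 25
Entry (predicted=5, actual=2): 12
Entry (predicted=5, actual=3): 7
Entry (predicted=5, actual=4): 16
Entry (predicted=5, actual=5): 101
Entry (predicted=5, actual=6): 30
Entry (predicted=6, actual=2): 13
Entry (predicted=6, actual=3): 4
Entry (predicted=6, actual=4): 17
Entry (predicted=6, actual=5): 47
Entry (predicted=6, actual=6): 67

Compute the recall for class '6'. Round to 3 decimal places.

0.387

Take TP from the diagonal, FP from the rest of the '6' prediction marginal, FN from the rest of the '6' actual marginal.
recall = TP/(TP+FN).
6: TP=67, FN=28+23+25+30=106 → 67/173 = 0.3873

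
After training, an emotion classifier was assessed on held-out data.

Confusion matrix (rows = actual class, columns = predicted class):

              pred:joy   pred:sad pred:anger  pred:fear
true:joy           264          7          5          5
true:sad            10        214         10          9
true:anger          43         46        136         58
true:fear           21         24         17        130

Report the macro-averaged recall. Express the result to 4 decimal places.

0.7445

Per-class recall (TP/(TP+FN)):
  joy: TP=264, FN=7+5+5=17 → 264/281 = 0.93950
  sad: TP=214, FN=10+10+9=29 → 214/243 = 0.88066
  anger: TP=136, FN=43+46+58=147 → 136/283 = 0.48057
  fear: TP=130, FN=21+24+17=62 → 130/192 = 0.67708
Macro-recall = mean = (0.93950 + 0.88066 + 0.48057 + 0.67708) / 4 = 0.7445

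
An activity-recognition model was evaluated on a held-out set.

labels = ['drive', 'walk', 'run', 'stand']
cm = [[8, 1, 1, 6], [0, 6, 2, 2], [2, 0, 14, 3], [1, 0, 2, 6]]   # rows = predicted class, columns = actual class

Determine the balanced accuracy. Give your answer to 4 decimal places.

0.6685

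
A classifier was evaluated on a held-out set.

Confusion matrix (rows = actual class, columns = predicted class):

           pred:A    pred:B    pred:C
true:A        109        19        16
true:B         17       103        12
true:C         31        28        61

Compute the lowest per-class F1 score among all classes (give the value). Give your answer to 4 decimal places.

Per-class F1 score (2·TP/(2·TP+FP+FN)):
  A: TP=109, FP=17+31=48, FN=19+16=35 → 218/301 = 0.72425
  B: TP=103, FP=19+28=47, FN=17+12=29 → 206/282 = 0.73050
  C: TP=61, FP=16+12=28, FN=31+28=59 → 122/209 = 0.58373
Lowest is class 'C' with F1 score = 0.5837.

0.5837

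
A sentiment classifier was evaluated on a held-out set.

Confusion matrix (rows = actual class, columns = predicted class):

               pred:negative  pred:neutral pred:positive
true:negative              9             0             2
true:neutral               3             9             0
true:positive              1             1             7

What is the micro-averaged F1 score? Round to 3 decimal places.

0.781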